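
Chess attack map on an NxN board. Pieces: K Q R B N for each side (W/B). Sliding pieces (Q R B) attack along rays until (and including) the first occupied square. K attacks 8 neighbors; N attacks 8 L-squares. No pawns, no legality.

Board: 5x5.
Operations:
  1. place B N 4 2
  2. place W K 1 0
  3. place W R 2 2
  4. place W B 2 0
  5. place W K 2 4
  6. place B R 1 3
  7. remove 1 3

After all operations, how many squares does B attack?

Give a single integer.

Answer: 4

Derivation:
Op 1: place BN@(4,2)
Op 2: place WK@(1,0)
Op 3: place WR@(2,2)
Op 4: place WB@(2,0)
Op 5: place WK@(2,4)
Op 6: place BR@(1,3)
Op 7: remove (1,3)
Per-piece attacks for B:
  BN@(4,2): attacks (3,4) (2,3) (3,0) (2,1)
Union (4 distinct): (2,1) (2,3) (3,0) (3,4)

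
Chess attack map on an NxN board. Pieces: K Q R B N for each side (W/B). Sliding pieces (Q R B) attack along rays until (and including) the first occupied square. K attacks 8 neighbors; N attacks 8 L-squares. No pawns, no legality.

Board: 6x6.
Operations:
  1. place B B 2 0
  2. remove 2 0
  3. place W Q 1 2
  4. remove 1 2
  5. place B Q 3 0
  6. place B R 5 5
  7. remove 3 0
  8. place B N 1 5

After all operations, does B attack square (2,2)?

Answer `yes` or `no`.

Answer: no

Derivation:
Op 1: place BB@(2,0)
Op 2: remove (2,0)
Op 3: place WQ@(1,2)
Op 4: remove (1,2)
Op 5: place BQ@(3,0)
Op 6: place BR@(5,5)
Op 7: remove (3,0)
Op 8: place BN@(1,5)
Per-piece attacks for B:
  BN@(1,5): attacks (2,3) (3,4) (0,3)
  BR@(5,5): attacks (5,4) (5,3) (5,2) (5,1) (5,0) (4,5) (3,5) (2,5) (1,5) [ray(-1,0) blocked at (1,5)]
B attacks (2,2): no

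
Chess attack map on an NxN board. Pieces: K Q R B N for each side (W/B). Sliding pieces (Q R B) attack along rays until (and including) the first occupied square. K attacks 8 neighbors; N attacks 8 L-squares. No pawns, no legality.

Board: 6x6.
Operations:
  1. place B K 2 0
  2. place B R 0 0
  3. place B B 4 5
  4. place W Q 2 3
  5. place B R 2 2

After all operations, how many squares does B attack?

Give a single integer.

Answer: 18

Derivation:
Op 1: place BK@(2,0)
Op 2: place BR@(0,0)
Op 3: place BB@(4,5)
Op 4: place WQ@(2,3)
Op 5: place BR@(2,2)
Per-piece attacks for B:
  BR@(0,0): attacks (0,1) (0,2) (0,3) (0,4) (0,5) (1,0) (2,0) [ray(1,0) blocked at (2,0)]
  BK@(2,0): attacks (2,1) (3,0) (1,0) (3,1) (1,1)
  BR@(2,2): attacks (2,3) (2,1) (2,0) (3,2) (4,2) (5,2) (1,2) (0,2) [ray(0,1) blocked at (2,3); ray(0,-1) blocked at (2,0)]
  BB@(4,5): attacks (5,4) (3,4) (2,3) [ray(-1,-1) blocked at (2,3)]
Union (18 distinct): (0,1) (0,2) (0,3) (0,4) (0,5) (1,0) (1,1) (1,2) (2,0) (2,1) (2,3) (3,0) (3,1) (3,2) (3,4) (4,2) (5,2) (5,4)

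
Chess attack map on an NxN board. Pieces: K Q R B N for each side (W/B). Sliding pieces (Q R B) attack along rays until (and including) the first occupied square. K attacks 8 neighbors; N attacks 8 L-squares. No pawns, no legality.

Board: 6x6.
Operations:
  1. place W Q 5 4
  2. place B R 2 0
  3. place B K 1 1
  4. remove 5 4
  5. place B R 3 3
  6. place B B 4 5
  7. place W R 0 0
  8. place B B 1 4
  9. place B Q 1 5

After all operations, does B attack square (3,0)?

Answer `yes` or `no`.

Answer: yes

Derivation:
Op 1: place WQ@(5,4)
Op 2: place BR@(2,0)
Op 3: place BK@(1,1)
Op 4: remove (5,4)
Op 5: place BR@(3,3)
Op 6: place BB@(4,5)
Op 7: place WR@(0,0)
Op 8: place BB@(1,4)
Op 9: place BQ@(1,5)
Per-piece attacks for B:
  BK@(1,1): attacks (1,2) (1,0) (2,1) (0,1) (2,2) (2,0) (0,2) (0,0)
  BB@(1,4): attacks (2,5) (2,3) (3,2) (4,1) (5,0) (0,5) (0,3)
  BQ@(1,5): attacks (1,4) (2,5) (3,5) (4,5) (0,5) (2,4) (3,3) (0,4) [ray(0,-1) blocked at (1,4); ray(1,0) blocked at (4,5); ray(1,-1) blocked at (3,3)]
  BR@(2,0): attacks (2,1) (2,2) (2,3) (2,4) (2,5) (3,0) (4,0) (5,0) (1,0) (0,0) [ray(-1,0) blocked at (0,0)]
  BR@(3,3): attacks (3,4) (3,5) (3,2) (3,1) (3,0) (4,3) (5,3) (2,3) (1,3) (0,3)
  BB@(4,5): attacks (5,4) (3,4) (2,3) (1,2) (0,1)
B attacks (3,0): yes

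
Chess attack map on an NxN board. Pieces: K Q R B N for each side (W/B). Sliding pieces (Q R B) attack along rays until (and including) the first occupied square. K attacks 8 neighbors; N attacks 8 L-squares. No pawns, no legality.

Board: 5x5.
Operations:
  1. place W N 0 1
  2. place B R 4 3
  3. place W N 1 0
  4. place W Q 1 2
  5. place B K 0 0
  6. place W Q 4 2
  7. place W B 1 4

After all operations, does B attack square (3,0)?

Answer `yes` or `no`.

Op 1: place WN@(0,1)
Op 2: place BR@(4,3)
Op 3: place WN@(1,0)
Op 4: place WQ@(1,2)
Op 5: place BK@(0,0)
Op 6: place WQ@(4,2)
Op 7: place WB@(1,4)
Per-piece attacks for B:
  BK@(0,0): attacks (0,1) (1,0) (1,1)
  BR@(4,3): attacks (4,4) (4,2) (3,3) (2,3) (1,3) (0,3) [ray(0,-1) blocked at (4,2)]
B attacks (3,0): no

Answer: no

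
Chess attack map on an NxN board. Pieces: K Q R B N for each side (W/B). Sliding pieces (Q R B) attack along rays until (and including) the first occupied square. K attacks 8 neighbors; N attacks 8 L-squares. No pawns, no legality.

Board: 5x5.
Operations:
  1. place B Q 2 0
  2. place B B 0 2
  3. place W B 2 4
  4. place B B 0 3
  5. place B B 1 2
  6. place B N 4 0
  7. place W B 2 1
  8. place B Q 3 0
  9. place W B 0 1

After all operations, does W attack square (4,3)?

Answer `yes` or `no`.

Answer: yes

Derivation:
Op 1: place BQ@(2,0)
Op 2: place BB@(0,2)
Op 3: place WB@(2,4)
Op 4: place BB@(0,3)
Op 5: place BB@(1,2)
Op 6: place BN@(4,0)
Op 7: place WB@(2,1)
Op 8: place BQ@(3,0)
Op 9: place WB@(0,1)
Per-piece attacks for W:
  WB@(0,1): attacks (1,2) (1,0) [ray(1,1) blocked at (1,2)]
  WB@(2,1): attacks (3,2) (4,3) (3,0) (1,2) (1,0) [ray(1,-1) blocked at (3,0); ray(-1,1) blocked at (1,2)]
  WB@(2,4): attacks (3,3) (4,2) (1,3) (0,2) [ray(-1,-1) blocked at (0,2)]
W attacks (4,3): yes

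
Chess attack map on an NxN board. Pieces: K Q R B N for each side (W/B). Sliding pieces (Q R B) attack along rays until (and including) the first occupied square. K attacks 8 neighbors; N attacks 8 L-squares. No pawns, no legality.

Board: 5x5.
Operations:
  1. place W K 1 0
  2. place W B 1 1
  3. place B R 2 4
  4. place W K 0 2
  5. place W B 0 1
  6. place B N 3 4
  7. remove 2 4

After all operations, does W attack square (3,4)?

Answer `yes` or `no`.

Answer: yes

Derivation:
Op 1: place WK@(1,0)
Op 2: place WB@(1,1)
Op 3: place BR@(2,4)
Op 4: place WK@(0,2)
Op 5: place WB@(0,1)
Op 6: place BN@(3,4)
Op 7: remove (2,4)
Per-piece attacks for W:
  WB@(0,1): attacks (1,2) (2,3) (3,4) (1,0) [ray(1,1) blocked at (3,4); ray(1,-1) blocked at (1,0)]
  WK@(0,2): attacks (0,3) (0,1) (1,2) (1,3) (1,1)
  WK@(1,0): attacks (1,1) (2,0) (0,0) (2,1) (0,1)
  WB@(1,1): attacks (2,2) (3,3) (4,4) (2,0) (0,2) (0,0) [ray(-1,1) blocked at (0,2)]
W attacks (3,4): yes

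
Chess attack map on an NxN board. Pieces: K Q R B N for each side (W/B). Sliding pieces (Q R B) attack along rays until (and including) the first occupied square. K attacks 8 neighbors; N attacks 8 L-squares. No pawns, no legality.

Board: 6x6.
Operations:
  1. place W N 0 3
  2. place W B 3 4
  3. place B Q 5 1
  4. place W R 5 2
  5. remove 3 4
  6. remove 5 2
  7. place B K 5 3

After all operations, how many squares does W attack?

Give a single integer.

Answer: 4

Derivation:
Op 1: place WN@(0,3)
Op 2: place WB@(3,4)
Op 3: place BQ@(5,1)
Op 4: place WR@(5,2)
Op 5: remove (3,4)
Op 6: remove (5,2)
Op 7: place BK@(5,3)
Per-piece attacks for W:
  WN@(0,3): attacks (1,5) (2,4) (1,1) (2,2)
Union (4 distinct): (1,1) (1,5) (2,2) (2,4)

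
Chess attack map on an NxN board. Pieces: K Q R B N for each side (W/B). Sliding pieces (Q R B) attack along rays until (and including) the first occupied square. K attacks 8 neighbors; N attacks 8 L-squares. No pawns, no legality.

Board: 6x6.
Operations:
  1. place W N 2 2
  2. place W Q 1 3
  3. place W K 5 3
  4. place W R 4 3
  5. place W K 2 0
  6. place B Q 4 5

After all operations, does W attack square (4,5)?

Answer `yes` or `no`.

Answer: yes

Derivation:
Op 1: place WN@(2,2)
Op 2: place WQ@(1,3)
Op 3: place WK@(5,3)
Op 4: place WR@(4,3)
Op 5: place WK@(2,0)
Op 6: place BQ@(4,5)
Per-piece attacks for W:
  WQ@(1,3): attacks (1,4) (1,5) (1,2) (1,1) (1,0) (2,3) (3,3) (4,3) (0,3) (2,4) (3,5) (2,2) (0,4) (0,2) [ray(1,0) blocked at (4,3); ray(1,-1) blocked at (2,2)]
  WK@(2,0): attacks (2,1) (3,0) (1,0) (3,1) (1,1)
  WN@(2,2): attacks (3,4) (4,3) (1,4) (0,3) (3,0) (4,1) (1,0) (0,1)
  WR@(4,3): attacks (4,4) (4,5) (4,2) (4,1) (4,0) (5,3) (3,3) (2,3) (1,3) [ray(0,1) blocked at (4,5); ray(1,0) blocked at (5,3); ray(-1,0) blocked at (1,3)]
  WK@(5,3): attacks (5,4) (5,2) (4,3) (4,4) (4,2)
W attacks (4,5): yes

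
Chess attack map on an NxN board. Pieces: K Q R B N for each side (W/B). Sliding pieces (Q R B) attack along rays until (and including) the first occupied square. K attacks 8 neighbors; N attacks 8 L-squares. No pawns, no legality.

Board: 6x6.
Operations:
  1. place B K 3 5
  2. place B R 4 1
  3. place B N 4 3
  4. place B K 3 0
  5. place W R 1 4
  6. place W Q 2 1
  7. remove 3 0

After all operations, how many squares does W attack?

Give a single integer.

Op 1: place BK@(3,5)
Op 2: place BR@(4,1)
Op 3: place BN@(4,3)
Op 4: place BK@(3,0)
Op 5: place WR@(1,4)
Op 6: place WQ@(2,1)
Op 7: remove (3,0)
Per-piece attacks for W:
  WR@(1,4): attacks (1,5) (1,3) (1,2) (1,1) (1,0) (2,4) (3,4) (4,4) (5,4) (0,4)
  WQ@(2,1): attacks (2,2) (2,3) (2,4) (2,5) (2,0) (3,1) (4,1) (1,1) (0,1) (3,2) (4,3) (3,0) (1,2) (0,3) (1,0) [ray(1,0) blocked at (4,1); ray(1,1) blocked at (4,3)]
Union (21 distinct): (0,1) (0,3) (0,4) (1,0) (1,1) (1,2) (1,3) (1,5) (2,0) (2,2) (2,3) (2,4) (2,5) (3,0) (3,1) (3,2) (3,4) (4,1) (4,3) (4,4) (5,4)

Answer: 21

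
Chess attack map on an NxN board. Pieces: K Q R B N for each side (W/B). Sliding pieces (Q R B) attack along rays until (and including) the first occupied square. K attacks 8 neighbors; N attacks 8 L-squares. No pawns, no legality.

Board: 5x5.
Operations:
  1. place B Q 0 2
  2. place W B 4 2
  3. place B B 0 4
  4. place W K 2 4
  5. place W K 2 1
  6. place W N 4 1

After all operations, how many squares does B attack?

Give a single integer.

Op 1: place BQ@(0,2)
Op 2: place WB@(4,2)
Op 3: place BB@(0,4)
Op 4: place WK@(2,4)
Op 5: place WK@(2,1)
Op 6: place WN@(4,1)
Per-piece attacks for B:
  BQ@(0,2): attacks (0,3) (0,4) (0,1) (0,0) (1,2) (2,2) (3,2) (4,2) (1,3) (2,4) (1,1) (2,0) [ray(0,1) blocked at (0,4); ray(1,0) blocked at (4,2); ray(1,1) blocked at (2,4)]
  BB@(0,4): attacks (1,3) (2,2) (3,1) (4,0)
Union (14 distinct): (0,0) (0,1) (0,3) (0,4) (1,1) (1,2) (1,3) (2,0) (2,2) (2,4) (3,1) (3,2) (4,0) (4,2)

Answer: 14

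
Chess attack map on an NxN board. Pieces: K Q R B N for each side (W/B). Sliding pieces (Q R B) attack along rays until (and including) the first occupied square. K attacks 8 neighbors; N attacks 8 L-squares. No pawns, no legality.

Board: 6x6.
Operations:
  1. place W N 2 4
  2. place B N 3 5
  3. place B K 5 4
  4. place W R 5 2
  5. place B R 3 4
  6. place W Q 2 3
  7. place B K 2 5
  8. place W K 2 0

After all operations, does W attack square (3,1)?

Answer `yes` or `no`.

Op 1: place WN@(2,4)
Op 2: place BN@(3,5)
Op 3: place BK@(5,4)
Op 4: place WR@(5,2)
Op 5: place BR@(3,4)
Op 6: place WQ@(2,3)
Op 7: place BK@(2,5)
Op 8: place WK@(2,0)
Per-piece attacks for W:
  WK@(2,0): attacks (2,1) (3,0) (1,0) (3,1) (1,1)
  WQ@(2,3): attacks (2,4) (2,2) (2,1) (2,0) (3,3) (4,3) (5,3) (1,3) (0,3) (3,4) (3,2) (4,1) (5,0) (1,4) (0,5) (1,2) (0,1) [ray(0,1) blocked at (2,4); ray(0,-1) blocked at (2,0); ray(1,1) blocked at (3,4)]
  WN@(2,4): attacks (4,5) (0,5) (3,2) (4,3) (1,2) (0,3)
  WR@(5,2): attacks (5,3) (5,4) (5,1) (5,0) (4,2) (3,2) (2,2) (1,2) (0,2) [ray(0,1) blocked at (5,4)]
W attacks (3,1): yes

Answer: yes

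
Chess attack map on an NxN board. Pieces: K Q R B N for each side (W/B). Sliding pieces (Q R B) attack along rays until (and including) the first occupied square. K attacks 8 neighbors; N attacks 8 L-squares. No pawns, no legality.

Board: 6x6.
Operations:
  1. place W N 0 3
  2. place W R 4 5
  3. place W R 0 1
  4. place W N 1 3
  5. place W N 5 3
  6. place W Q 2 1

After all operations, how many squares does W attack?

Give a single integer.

Answer: 29

Derivation:
Op 1: place WN@(0,3)
Op 2: place WR@(4,5)
Op 3: place WR@(0,1)
Op 4: place WN@(1,3)
Op 5: place WN@(5,3)
Op 6: place WQ@(2,1)
Per-piece attacks for W:
  WR@(0,1): attacks (0,2) (0,3) (0,0) (1,1) (2,1) [ray(0,1) blocked at (0,3); ray(1,0) blocked at (2,1)]
  WN@(0,3): attacks (1,5) (2,4) (1,1) (2,2)
  WN@(1,3): attacks (2,5) (3,4) (0,5) (2,1) (3,2) (0,1)
  WQ@(2,1): attacks (2,2) (2,3) (2,4) (2,5) (2,0) (3,1) (4,1) (5,1) (1,1) (0,1) (3,2) (4,3) (5,4) (3,0) (1,2) (0,3) (1,0) [ray(-1,0) blocked at (0,1); ray(-1,1) blocked at (0,3)]
  WR@(4,5): attacks (4,4) (4,3) (4,2) (4,1) (4,0) (5,5) (3,5) (2,5) (1,5) (0,5)
  WN@(5,3): attacks (4,5) (3,4) (4,1) (3,2)
Union (29 distinct): (0,0) (0,1) (0,2) (0,3) (0,5) (1,0) (1,1) (1,2) (1,5) (2,0) (2,1) (2,2) (2,3) (2,4) (2,5) (3,0) (3,1) (3,2) (3,4) (3,5) (4,0) (4,1) (4,2) (4,3) (4,4) (4,5) (5,1) (5,4) (5,5)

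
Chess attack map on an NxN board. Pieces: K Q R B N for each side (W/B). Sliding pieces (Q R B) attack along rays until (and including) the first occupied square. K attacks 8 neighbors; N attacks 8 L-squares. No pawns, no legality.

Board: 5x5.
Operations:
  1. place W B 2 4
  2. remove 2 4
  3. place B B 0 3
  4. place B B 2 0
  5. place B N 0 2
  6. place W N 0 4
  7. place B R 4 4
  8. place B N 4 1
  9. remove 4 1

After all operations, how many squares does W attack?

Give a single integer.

Answer: 2

Derivation:
Op 1: place WB@(2,4)
Op 2: remove (2,4)
Op 3: place BB@(0,3)
Op 4: place BB@(2,0)
Op 5: place BN@(0,2)
Op 6: place WN@(0,4)
Op 7: place BR@(4,4)
Op 8: place BN@(4,1)
Op 9: remove (4,1)
Per-piece attacks for W:
  WN@(0,4): attacks (1,2) (2,3)
Union (2 distinct): (1,2) (2,3)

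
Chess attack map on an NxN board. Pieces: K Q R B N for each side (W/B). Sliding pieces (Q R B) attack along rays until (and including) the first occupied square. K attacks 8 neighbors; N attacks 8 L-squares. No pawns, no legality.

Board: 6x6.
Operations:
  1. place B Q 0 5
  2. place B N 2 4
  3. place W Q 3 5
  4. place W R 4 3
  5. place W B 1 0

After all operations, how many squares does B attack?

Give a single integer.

Answer: 17

Derivation:
Op 1: place BQ@(0,5)
Op 2: place BN@(2,4)
Op 3: place WQ@(3,5)
Op 4: place WR@(4,3)
Op 5: place WB@(1,0)
Per-piece attacks for B:
  BQ@(0,5): attacks (0,4) (0,3) (0,2) (0,1) (0,0) (1,5) (2,5) (3,5) (1,4) (2,3) (3,2) (4,1) (5,0) [ray(1,0) blocked at (3,5)]
  BN@(2,4): attacks (4,5) (0,5) (3,2) (4,3) (1,2) (0,3)
Union (17 distinct): (0,0) (0,1) (0,2) (0,3) (0,4) (0,5) (1,2) (1,4) (1,5) (2,3) (2,5) (3,2) (3,5) (4,1) (4,3) (4,5) (5,0)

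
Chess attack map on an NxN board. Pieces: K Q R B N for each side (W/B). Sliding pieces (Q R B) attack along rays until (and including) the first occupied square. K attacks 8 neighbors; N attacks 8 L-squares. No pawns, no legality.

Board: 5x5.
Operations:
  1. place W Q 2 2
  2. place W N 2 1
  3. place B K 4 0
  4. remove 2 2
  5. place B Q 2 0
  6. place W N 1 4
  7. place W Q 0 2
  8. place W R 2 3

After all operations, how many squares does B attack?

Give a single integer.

Op 1: place WQ@(2,2)
Op 2: place WN@(2,1)
Op 3: place BK@(4,0)
Op 4: remove (2,2)
Op 5: place BQ@(2,0)
Op 6: place WN@(1,4)
Op 7: place WQ@(0,2)
Op 8: place WR@(2,3)
Per-piece attacks for B:
  BQ@(2,0): attacks (2,1) (3,0) (4,0) (1,0) (0,0) (3,1) (4,2) (1,1) (0,2) [ray(0,1) blocked at (2,1); ray(1,0) blocked at (4,0); ray(-1,1) blocked at (0,2)]
  BK@(4,0): attacks (4,1) (3,0) (3,1)
Union (10 distinct): (0,0) (0,2) (1,0) (1,1) (2,1) (3,0) (3,1) (4,0) (4,1) (4,2)

Answer: 10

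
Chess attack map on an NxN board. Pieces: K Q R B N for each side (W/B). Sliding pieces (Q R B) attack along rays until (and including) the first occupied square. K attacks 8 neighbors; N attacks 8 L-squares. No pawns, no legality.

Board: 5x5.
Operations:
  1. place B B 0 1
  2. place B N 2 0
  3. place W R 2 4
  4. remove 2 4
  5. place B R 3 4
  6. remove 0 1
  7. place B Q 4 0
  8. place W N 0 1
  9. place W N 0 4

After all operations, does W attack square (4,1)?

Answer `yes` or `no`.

Answer: no

Derivation:
Op 1: place BB@(0,1)
Op 2: place BN@(2,0)
Op 3: place WR@(2,4)
Op 4: remove (2,4)
Op 5: place BR@(3,4)
Op 6: remove (0,1)
Op 7: place BQ@(4,0)
Op 8: place WN@(0,1)
Op 9: place WN@(0,4)
Per-piece attacks for W:
  WN@(0,1): attacks (1,3) (2,2) (2,0)
  WN@(0,4): attacks (1,2) (2,3)
W attacks (4,1): no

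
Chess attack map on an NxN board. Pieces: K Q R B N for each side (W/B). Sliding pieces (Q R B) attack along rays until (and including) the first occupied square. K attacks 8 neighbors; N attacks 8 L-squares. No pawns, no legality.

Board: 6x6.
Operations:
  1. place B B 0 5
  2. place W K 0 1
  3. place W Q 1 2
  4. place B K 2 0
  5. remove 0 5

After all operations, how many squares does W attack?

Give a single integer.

Op 1: place BB@(0,5)
Op 2: place WK@(0,1)
Op 3: place WQ@(1,2)
Op 4: place BK@(2,0)
Op 5: remove (0,5)
Per-piece attacks for W:
  WK@(0,1): attacks (0,2) (0,0) (1,1) (1,2) (1,0)
  WQ@(1,2): attacks (1,3) (1,4) (1,5) (1,1) (1,0) (2,2) (3,2) (4,2) (5,2) (0,2) (2,3) (3,4) (4,5) (2,1) (3,0) (0,3) (0,1) [ray(-1,-1) blocked at (0,1)]
Union (19 distinct): (0,0) (0,1) (0,2) (0,3) (1,0) (1,1) (1,2) (1,3) (1,4) (1,5) (2,1) (2,2) (2,3) (3,0) (3,2) (3,4) (4,2) (4,5) (5,2)

Answer: 19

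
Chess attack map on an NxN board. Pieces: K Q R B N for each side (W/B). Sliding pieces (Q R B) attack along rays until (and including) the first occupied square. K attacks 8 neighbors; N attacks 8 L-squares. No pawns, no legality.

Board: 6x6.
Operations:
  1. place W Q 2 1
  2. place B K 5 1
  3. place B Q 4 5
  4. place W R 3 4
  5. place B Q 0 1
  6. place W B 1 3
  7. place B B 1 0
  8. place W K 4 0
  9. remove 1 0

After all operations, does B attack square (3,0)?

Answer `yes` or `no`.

Op 1: place WQ@(2,1)
Op 2: place BK@(5,1)
Op 3: place BQ@(4,5)
Op 4: place WR@(3,4)
Op 5: place BQ@(0,1)
Op 6: place WB@(1,3)
Op 7: place BB@(1,0)
Op 8: place WK@(4,0)
Op 9: remove (1,0)
Per-piece attacks for B:
  BQ@(0,1): attacks (0,2) (0,3) (0,4) (0,5) (0,0) (1,1) (2,1) (1,2) (2,3) (3,4) (1,0) [ray(1,0) blocked at (2,1); ray(1,1) blocked at (3,4)]
  BQ@(4,5): attacks (4,4) (4,3) (4,2) (4,1) (4,0) (5,5) (3,5) (2,5) (1,5) (0,5) (5,4) (3,4) [ray(0,-1) blocked at (4,0); ray(-1,-1) blocked at (3,4)]
  BK@(5,1): attacks (5,2) (5,0) (4,1) (4,2) (4,0)
B attacks (3,0): no

Answer: no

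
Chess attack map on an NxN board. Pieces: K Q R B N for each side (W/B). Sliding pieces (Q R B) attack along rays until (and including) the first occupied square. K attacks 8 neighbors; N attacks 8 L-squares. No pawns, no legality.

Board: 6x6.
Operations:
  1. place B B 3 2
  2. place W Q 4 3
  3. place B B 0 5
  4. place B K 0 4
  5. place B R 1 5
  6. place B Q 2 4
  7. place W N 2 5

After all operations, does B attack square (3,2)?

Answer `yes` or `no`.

Answer: yes

Derivation:
Op 1: place BB@(3,2)
Op 2: place WQ@(4,3)
Op 3: place BB@(0,5)
Op 4: place BK@(0,4)
Op 5: place BR@(1,5)
Op 6: place BQ@(2,4)
Op 7: place WN@(2,5)
Per-piece attacks for B:
  BK@(0,4): attacks (0,5) (0,3) (1,4) (1,5) (1,3)
  BB@(0,5): attacks (1,4) (2,3) (3,2) [ray(1,-1) blocked at (3,2)]
  BR@(1,5): attacks (1,4) (1,3) (1,2) (1,1) (1,0) (2,5) (0,5) [ray(1,0) blocked at (2,5); ray(-1,0) blocked at (0,5)]
  BQ@(2,4): attacks (2,5) (2,3) (2,2) (2,1) (2,0) (3,4) (4,4) (5,4) (1,4) (0,4) (3,5) (3,3) (4,2) (5,1) (1,5) (1,3) (0,2) [ray(0,1) blocked at (2,5); ray(-1,0) blocked at (0,4); ray(-1,1) blocked at (1,5)]
  BB@(3,2): attacks (4,3) (4,1) (5,0) (2,3) (1,4) (0,5) (2,1) (1,0) [ray(1,1) blocked at (4,3); ray(-1,1) blocked at (0,5)]
B attacks (3,2): yes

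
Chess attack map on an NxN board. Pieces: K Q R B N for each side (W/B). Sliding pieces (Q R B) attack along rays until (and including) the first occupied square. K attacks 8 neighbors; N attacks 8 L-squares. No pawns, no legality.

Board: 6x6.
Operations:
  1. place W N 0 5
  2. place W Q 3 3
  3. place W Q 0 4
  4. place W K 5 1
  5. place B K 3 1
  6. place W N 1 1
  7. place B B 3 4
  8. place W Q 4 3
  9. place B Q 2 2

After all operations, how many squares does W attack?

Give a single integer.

Answer: 30

Derivation:
Op 1: place WN@(0,5)
Op 2: place WQ@(3,3)
Op 3: place WQ@(0,4)
Op 4: place WK@(5,1)
Op 5: place BK@(3,1)
Op 6: place WN@(1,1)
Op 7: place BB@(3,4)
Op 8: place WQ@(4,3)
Op 9: place BQ@(2,2)
Per-piece attacks for W:
  WQ@(0,4): attacks (0,5) (0,3) (0,2) (0,1) (0,0) (1,4) (2,4) (3,4) (1,5) (1,3) (2,2) [ray(0,1) blocked at (0,5); ray(1,0) blocked at (3,4); ray(1,-1) blocked at (2,2)]
  WN@(0,5): attacks (1,3) (2,4)
  WN@(1,1): attacks (2,3) (3,2) (0,3) (3,0)
  WQ@(3,3): attacks (3,4) (3,2) (3,1) (4,3) (2,3) (1,3) (0,3) (4,4) (5,5) (4,2) (5,1) (2,4) (1,5) (2,2) [ray(0,1) blocked at (3,4); ray(0,-1) blocked at (3,1); ray(1,0) blocked at (4,3); ray(1,-1) blocked at (5,1); ray(-1,-1) blocked at (2,2)]
  WQ@(4,3): attacks (4,4) (4,5) (4,2) (4,1) (4,0) (5,3) (3,3) (5,4) (5,2) (3,4) (3,2) (2,1) (1,0) [ray(-1,0) blocked at (3,3); ray(-1,1) blocked at (3,4)]
  WK@(5,1): attacks (5,2) (5,0) (4,1) (4,2) (4,0)
Union (30 distinct): (0,0) (0,1) (0,2) (0,3) (0,5) (1,0) (1,3) (1,4) (1,5) (2,1) (2,2) (2,3) (2,4) (3,0) (3,1) (3,2) (3,3) (3,4) (4,0) (4,1) (4,2) (4,3) (4,4) (4,5) (5,0) (5,1) (5,2) (5,3) (5,4) (5,5)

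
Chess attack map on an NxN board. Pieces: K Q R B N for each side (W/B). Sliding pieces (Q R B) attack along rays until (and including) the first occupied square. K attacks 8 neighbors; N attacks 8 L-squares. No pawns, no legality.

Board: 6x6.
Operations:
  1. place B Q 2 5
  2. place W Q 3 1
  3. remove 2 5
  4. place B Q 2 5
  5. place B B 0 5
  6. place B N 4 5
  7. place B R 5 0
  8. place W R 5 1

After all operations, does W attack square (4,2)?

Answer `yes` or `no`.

Op 1: place BQ@(2,5)
Op 2: place WQ@(3,1)
Op 3: remove (2,5)
Op 4: place BQ@(2,5)
Op 5: place BB@(0,5)
Op 6: place BN@(4,5)
Op 7: place BR@(5,0)
Op 8: place WR@(5,1)
Per-piece attacks for W:
  WQ@(3,1): attacks (3,2) (3,3) (3,4) (3,5) (3,0) (4,1) (5,1) (2,1) (1,1) (0,1) (4,2) (5,3) (4,0) (2,2) (1,3) (0,4) (2,0) [ray(1,0) blocked at (5,1)]
  WR@(5,1): attacks (5,2) (5,3) (5,4) (5,5) (5,0) (4,1) (3,1) [ray(0,-1) blocked at (5,0); ray(-1,0) blocked at (3,1)]
W attacks (4,2): yes

Answer: yes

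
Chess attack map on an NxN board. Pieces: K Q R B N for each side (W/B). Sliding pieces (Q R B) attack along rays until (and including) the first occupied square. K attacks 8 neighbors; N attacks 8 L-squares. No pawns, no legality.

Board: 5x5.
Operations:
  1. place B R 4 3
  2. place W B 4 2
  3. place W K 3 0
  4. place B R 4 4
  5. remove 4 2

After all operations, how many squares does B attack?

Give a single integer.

Answer: 13

Derivation:
Op 1: place BR@(4,3)
Op 2: place WB@(4,2)
Op 3: place WK@(3,0)
Op 4: place BR@(4,4)
Op 5: remove (4,2)
Per-piece attacks for B:
  BR@(4,3): attacks (4,4) (4,2) (4,1) (4,0) (3,3) (2,3) (1,3) (0,3) [ray(0,1) blocked at (4,4)]
  BR@(4,4): attacks (4,3) (3,4) (2,4) (1,4) (0,4) [ray(0,-1) blocked at (4,3)]
Union (13 distinct): (0,3) (0,4) (1,3) (1,4) (2,3) (2,4) (3,3) (3,4) (4,0) (4,1) (4,2) (4,3) (4,4)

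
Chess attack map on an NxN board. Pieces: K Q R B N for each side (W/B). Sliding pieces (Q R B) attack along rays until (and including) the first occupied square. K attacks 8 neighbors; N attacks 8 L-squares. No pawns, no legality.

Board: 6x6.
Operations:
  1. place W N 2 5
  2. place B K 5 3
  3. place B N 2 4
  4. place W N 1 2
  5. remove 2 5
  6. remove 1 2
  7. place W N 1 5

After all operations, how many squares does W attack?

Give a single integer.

Op 1: place WN@(2,5)
Op 2: place BK@(5,3)
Op 3: place BN@(2,4)
Op 4: place WN@(1,2)
Op 5: remove (2,5)
Op 6: remove (1,2)
Op 7: place WN@(1,5)
Per-piece attacks for W:
  WN@(1,5): attacks (2,3) (3,4) (0,3)
Union (3 distinct): (0,3) (2,3) (3,4)

Answer: 3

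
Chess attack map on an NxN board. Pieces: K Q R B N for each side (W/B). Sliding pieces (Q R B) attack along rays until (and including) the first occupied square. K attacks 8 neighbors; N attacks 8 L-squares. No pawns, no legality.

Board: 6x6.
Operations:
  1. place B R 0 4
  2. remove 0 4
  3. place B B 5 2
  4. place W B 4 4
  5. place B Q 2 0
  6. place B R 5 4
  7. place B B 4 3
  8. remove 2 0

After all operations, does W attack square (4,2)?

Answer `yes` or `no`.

Op 1: place BR@(0,4)
Op 2: remove (0,4)
Op 3: place BB@(5,2)
Op 4: place WB@(4,4)
Op 5: place BQ@(2,0)
Op 6: place BR@(5,4)
Op 7: place BB@(4,3)
Op 8: remove (2,0)
Per-piece attacks for W:
  WB@(4,4): attacks (5,5) (5,3) (3,5) (3,3) (2,2) (1,1) (0,0)
W attacks (4,2): no

Answer: no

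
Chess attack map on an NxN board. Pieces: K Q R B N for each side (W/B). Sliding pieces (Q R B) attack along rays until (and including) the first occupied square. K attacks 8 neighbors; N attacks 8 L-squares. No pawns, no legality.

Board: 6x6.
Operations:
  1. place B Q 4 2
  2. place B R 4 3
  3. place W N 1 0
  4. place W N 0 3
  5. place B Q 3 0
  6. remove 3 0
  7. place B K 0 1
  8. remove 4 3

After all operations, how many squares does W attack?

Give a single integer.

Op 1: place BQ@(4,2)
Op 2: place BR@(4,3)
Op 3: place WN@(1,0)
Op 4: place WN@(0,3)
Op 5: place BQ@(3,0)
Op 6: remove (3,0)
Op 7: place BK@(0,1)
Op 8: remove (4,3)
Per-piece attacks for W:
  WN@(0,3): attacks (1,5) (2,4) (1,1) (2,2)
  WN@(1,0): attacks (2,2) (3,1) (0,2)
Union (6 distinct): (0,2) (1,1) (1,5) (2,2) (2,4) (3,1)

Answer: 6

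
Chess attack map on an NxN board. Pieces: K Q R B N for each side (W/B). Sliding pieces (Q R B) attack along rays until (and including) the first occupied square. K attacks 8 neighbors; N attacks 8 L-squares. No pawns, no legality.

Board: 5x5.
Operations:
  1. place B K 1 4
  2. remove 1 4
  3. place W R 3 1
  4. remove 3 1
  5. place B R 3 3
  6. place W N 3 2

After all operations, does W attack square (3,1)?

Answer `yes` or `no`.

Op 1: place BK@(1,4)
Op 2: remove (1,4)
Op 3: place WR@(3,1)
Op 4: remove (3,1)
Op 5: place BR@(3,3)
Op 6: place WN@(3,2)
Per-piece attacks for W:
  WN@(3,2): attacks (4,4) (2,4) (1,3) (4,0) (2,0) (1,1)
W attacks (3,1): no

Answer: no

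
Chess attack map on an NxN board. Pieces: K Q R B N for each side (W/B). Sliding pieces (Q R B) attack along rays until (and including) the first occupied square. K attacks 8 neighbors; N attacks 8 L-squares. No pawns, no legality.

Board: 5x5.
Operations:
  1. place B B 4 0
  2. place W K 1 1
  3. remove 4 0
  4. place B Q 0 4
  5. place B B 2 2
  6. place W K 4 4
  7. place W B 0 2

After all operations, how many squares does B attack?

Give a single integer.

Op 1: place BB@(4,0)
Op 2: place WK@(1,1)
Op 3: remove (4,0)
Op 4: place BQ@(0,4)
Op 5: place BB@(2,2)
Op 6: place WK@(4,4)
Op 7: place WB@(0,2)
Per-piece attacks for B:
  BQ@(0,4): attacks (0,3) (0,2) (1,4) (2,4) (3,4) (4,4) (1,3) (2,2) [ray(0,-1) blocked at (0,2); ray(1,0) blocked at (4,4); ray(1,-1) blocked at (2,2)]
  BB@(2,2): attacks (3,3) (4,4) (3,1) (4,0) (1,3) (0,4) (1,1) [ray(1,1) blocked at (4,4); ray(-1,1) blocked at (0,4); ray(-1,-1) blocked at (1,1)]
Union (13 distinct): (0,2) (0,3) (0,4) (1,1) (1,3) (1,4) (2,2) (2,4) (3,1) (3,3) (3,4) (4,0) (4,4)

Answer: 13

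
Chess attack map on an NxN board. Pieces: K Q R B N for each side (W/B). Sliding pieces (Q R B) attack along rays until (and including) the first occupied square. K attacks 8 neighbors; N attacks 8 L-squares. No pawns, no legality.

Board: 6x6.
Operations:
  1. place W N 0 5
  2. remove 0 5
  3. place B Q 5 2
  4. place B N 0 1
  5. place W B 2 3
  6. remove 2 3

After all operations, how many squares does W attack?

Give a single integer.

Op 1: place WN@(0,5)
Op 2: remove (0,5)
Op 3: place BQ@(5,2)
Op 4: place BN@(0,1)
Op 5: place WB@(2,3)
Op 6: remove (2,3)
Per-piece attacks for W:
Union (0 distinct): (none)

Answer: 0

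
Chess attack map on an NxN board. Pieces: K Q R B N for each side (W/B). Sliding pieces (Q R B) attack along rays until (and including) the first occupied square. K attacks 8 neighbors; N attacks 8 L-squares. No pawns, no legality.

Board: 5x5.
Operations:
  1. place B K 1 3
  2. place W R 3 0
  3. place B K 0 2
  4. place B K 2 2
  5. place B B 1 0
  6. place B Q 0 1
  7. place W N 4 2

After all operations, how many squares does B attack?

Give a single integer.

Op 1: place BK@(1,3)
Op 2: place WR@(3,0)
Op 3: place BK@(0,2)
Op 4: place BK@(2,2)
Op 5: place BB@(1,0)
Op 6: place BQ@(0,1)
Op 7: place WN@(4,2)
Per-piece attacks for B:
  BQ@(0,1): attacks (0,2) (0,0) (1,1) (2,1) (3,1) (4,1) (1,2) (2,3) (3,4) (1,0) [ray(0,1) blocked at (0,2); ray(1,-1) blocked at (1,0)]
  BK@(0,2): attacks (0,3) (0,1) (1,2) (1,3) (1,1)
  BB@(1,0): attacks (2,1) (3,2) (4,3) (0,1) [ray(-1,1) blocked at (0,1)]
  BK@(1,3): attacks (1,4) (1,2) (2,3) (0,3) (2,4) (2,2) (0,4) (0,2)
  BK@(2,2): attacks (2,3) (2,1) (3,2) (1,2) (3,3) (3,1) (1,3) (1,1)
Union (20 distinct): (0,0) (0,1) (0,2) (0,3) (0,4) (1,0) (1,1) (1,2) (1,3) (1,4) (2,1) (2,2) (2,3) (2,4) (3,1) (3,2) (3,3) (3,4) (4,1) (4,3)

Answer: 20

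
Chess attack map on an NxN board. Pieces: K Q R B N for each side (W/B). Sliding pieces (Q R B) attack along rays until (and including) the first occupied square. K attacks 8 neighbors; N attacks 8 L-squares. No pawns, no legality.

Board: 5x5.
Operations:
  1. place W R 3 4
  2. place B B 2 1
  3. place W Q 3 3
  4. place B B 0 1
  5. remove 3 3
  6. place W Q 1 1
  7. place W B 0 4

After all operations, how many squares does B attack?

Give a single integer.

Op 1: place WR@(3,4)
Op 2: place BB@(2,1)
Op 3: place WQ@(3,3)
Op 4: place BB@(0,1)
Op 5: remove (3,3)
Op 6: place WQ@(1,1)
Op 7: place WB@(0,4)
Per-piece attacks for B:
  BB@(0,1): attacks (1,2) (2,3) (3,4) (1,0) [ray(1,1) blocked at (3,4)]
  BB@(2,1): attacks (3,2) (4,3) (3,0) (1,2) (0,3) (1,0)
Union (8 distinct): (0,3) (1,0) (1,2) (2,3) (3,0) (3,2) (3,4) (4,3)

Answer: 8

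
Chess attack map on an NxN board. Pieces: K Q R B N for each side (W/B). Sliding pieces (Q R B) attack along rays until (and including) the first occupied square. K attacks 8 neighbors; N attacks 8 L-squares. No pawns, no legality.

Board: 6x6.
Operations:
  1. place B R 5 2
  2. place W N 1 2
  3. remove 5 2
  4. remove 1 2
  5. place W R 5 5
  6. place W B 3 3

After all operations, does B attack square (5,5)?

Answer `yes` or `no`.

Answer: no

Derivation:
Op 1: place BR@(5,2)
Op 2: place WN@(1,2)
Op 3: remove (5,2)
Op 4: remove (1,2)
Op 5: place WR@(5,5)
Op 6: place WB@(3,3)
Per-piece attacks for B:
B attacks (5,5): no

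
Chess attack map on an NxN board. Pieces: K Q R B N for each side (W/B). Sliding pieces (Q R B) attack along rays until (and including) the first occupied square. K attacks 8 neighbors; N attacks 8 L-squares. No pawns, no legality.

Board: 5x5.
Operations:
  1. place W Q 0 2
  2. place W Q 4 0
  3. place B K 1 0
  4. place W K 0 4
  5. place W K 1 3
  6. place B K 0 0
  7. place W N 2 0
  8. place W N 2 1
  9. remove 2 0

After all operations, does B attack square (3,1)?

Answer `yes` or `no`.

Op 1: place WQ@(0,2)
Op 2: place WQ@(4,0)
Op 3: place BK@(1,0)
Op 4: place WK@(0,4)
Op 5: place WK@(1,3)
Op 6: place BK@(0,0)
Op 7: place WN@(2,0)
Op 8: place WN@(2,1)
Op 9: remove (2,0)
Per-piece attacks for B:
  BK@(0,0): attacks (0,1) (1,0) (1,1)
  BK@(1,0): attacks (1,1) (2,0) (0,0) (2,1) (0,1)
B attacks (3,1): no

Answer: no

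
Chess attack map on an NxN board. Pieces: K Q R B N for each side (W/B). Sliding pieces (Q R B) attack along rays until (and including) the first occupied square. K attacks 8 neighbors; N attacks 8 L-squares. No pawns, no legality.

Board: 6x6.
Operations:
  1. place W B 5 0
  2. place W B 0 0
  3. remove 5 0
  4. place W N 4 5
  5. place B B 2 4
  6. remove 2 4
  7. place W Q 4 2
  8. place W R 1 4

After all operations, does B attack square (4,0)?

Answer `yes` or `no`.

Answer: no

Derivation:
Op 1: place WB@(5,0)
Op 2: place WB@(0,0)
Op 3: remove (5,0)
Op 4: place WN@(4,5)
Op 5: place BB@(2,4)
Op 6: remove (2,4)
Op 7: place WQ@(4,2)
Op 8: place WR@(1,4)
Per-piece attacks for B:
B attacks (4,0): no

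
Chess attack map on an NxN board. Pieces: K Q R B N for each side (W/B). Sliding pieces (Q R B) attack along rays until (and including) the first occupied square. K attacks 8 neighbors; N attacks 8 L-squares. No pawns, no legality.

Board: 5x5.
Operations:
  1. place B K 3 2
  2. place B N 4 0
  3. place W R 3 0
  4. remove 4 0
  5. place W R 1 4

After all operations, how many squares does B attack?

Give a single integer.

Answer: 8

Derivation:
Op 1: place BK@(3,2)
Op 2: place BN@(4,0)
Op 3: place WR@(3,0)
Op 4: remove (4,0)
Op 5: place WR@(1,4)
Per-piece attacks for B:
  BK@(3,2): attacks (3,3) (3,1) (4,2) (2,2) (4,3) (4,1) (2,3) (2,1)
Union (8 distinct): (2,1) (2,2) (2,3) (3,1) (3,3) (4,1) (4,2) (4,3)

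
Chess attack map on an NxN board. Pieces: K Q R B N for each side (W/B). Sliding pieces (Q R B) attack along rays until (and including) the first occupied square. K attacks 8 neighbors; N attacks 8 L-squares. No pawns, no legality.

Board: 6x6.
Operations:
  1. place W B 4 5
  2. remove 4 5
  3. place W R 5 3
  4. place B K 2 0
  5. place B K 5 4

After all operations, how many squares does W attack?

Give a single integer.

Answer: 9

Derivation:
Op 1: place WB@(4,5)
Op 2: remove (4,5)
Op 3: place WR@(5,3)
Op 4: place BK@(2,0)
Op 5: place BK@(5,4)
Per-piece attacks for W:
  WR@(5,3): attacks (5,4) (5,2) (5,1) (5,0) (4,3) (3,3) (2,3) (1,3) (0,3) [ray(0,1) blocked at (5,4)]
Union (9 distinct): (0,3) (1,3) (2,3) (3,3) (4,3) (5,0) (5,1) (5,2) (5,4)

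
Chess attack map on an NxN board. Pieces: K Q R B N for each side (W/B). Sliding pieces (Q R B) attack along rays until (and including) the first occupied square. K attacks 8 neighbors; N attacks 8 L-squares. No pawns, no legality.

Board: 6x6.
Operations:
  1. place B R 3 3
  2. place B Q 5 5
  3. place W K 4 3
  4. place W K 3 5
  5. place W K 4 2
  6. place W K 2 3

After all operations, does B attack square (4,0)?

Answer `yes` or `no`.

Answer: no

Derivation:
Op 1: place BR@(3,3)
Op 2: place BQ@(5,5)
Op 3: place WK@(4,3)
Op 4: place WK@(3,5)
Op 5: place WK@(4,2)
Op 6: place WK@(2,3)
Per-piece attacks for B:
  BR@(3,3): attacks (3,4) (3,5) (3,2) (3,1) (3,0) (4,3) (2,3) [ray(0,1) blocked at (3,5); ray(1,0) blocked at (4,3); ray(-1,0) blocked at (2,3)]
  BQ@(5,5): attacks (5,4) (5,3) (5,2) (5,1) (5,0) (4,5) (3,5) (4,4) (3,3) [ray(-1,0) blocked at (3,5); ray(-1,-1) blocked at (3,3)]
B attacks (4,0): no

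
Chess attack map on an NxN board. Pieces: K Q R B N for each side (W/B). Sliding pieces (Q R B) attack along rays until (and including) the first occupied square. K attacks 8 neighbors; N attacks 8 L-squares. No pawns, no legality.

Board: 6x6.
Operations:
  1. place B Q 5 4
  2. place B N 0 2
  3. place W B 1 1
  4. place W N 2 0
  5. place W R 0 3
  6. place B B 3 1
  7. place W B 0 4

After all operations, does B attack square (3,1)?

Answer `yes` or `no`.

Op 1: place BQ@(5,4)
Op 2: place BN@(0,2)
Op 3: place WB@(1,1)
Op 4: place WN@(2,0)
Op 5: place WR@(0,3)
Op 6: place BB@(3,1)
Op 7: place WB@(0,4)
Per-piece attacks for B:
  BN@(0,2): attacks (1,4) (2,3) (1,0) (2,1)
  BB@(3,1): attacks (4,2) (5,3) (4,0) (2,2) (1,3) (0,4) (2,0) [ray(-1,1) blocked at (0,4); ray(-1,-1) blocked at (2,0)]
  BQ@(5,4): attacks (5,5) (5,3) (5,2) (5,1) (5,0) (4,4) (3,4) (2,4) (1,4) (0,4) (4,5) (4,3) (3,2) (2,1) (1,0) [ray(-1,0) blocked at (0,4)]
B attacks (3,1): no

Answer: no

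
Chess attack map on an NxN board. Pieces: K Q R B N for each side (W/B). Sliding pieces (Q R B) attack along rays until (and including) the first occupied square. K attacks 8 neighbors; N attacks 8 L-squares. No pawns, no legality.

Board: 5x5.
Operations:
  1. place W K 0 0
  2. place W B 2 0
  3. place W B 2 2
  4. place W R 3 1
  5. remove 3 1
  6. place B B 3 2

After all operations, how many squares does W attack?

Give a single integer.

Op 1: place WK@(0,0)
Op 2: place WB@(2,0)
Op 3: place WB@(2,2)
Op 4: place WR@(3,1)
Op 5: remove (3,1)
Op 6: place BB@(3,2)
Per-piece attacks for W:
  WK@(0,0): attacks (0,1) (1,0) (1,1)
  WB@(2,0): attacks (3,1) (4,2) (1,1) (0,2)
  WB@(2,2): attacks (3,3) (4,4) (3,1) (4,0) (1,3) (0,4) (1,1) (0,0) [ray(-1,-1) blocked at (0,0)]
Union (12 distinct): (0,0) (0,1) (0,2) (0,4) (1,0) (1,1) (1,3) (3,1) (3,3) (4,0) (4,2) (4,4)

Answer: 12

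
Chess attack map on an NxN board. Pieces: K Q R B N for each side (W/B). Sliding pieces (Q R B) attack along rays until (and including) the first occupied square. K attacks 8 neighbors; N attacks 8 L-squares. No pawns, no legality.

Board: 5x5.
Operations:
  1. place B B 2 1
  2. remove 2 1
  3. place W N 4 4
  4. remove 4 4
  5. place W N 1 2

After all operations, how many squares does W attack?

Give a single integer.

Op 1: place BB@(2,1)
Op 2: remove (2,1)
Op 3: place WN@(4,4)
Op 4: remove (4,4)
Op 5: place WN@(1,2)
Per-piece attacks for W:
  WN@(1,2): attacks (2,4) (3,3) (0,4) (2,0) (3,1) (0,0)
Union (6 distinct): (0,0) (0,4) (2,0) (2,4) (3,1) (3,3)

Answer: 6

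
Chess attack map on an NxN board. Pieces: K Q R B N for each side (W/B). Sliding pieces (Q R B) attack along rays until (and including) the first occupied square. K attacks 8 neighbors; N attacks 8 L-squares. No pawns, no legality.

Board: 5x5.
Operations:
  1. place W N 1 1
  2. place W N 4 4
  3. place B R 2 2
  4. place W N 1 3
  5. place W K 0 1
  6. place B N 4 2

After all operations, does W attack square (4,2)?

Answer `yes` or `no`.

Answer: no

Derivation:
Op 1: place WN@(1,1)
Op 2: place WN@(4,4)
Op 3: place BR@(2,2)
Op 4: place WN@(1,3)
Op 5: place WK@(0,1)
Op 6: place BN@(4,2)
Per-piece attacks for W:
  WK@(0,1): attacks (0,2) (0,0) (1,1) (1,2) (1,0)
  WN@(1,1): attacks (2,3) (3,2) (0,3) (3,0)
  WN@(1,3): attacks (3,4) (2,1) (3,2) (0,1)
  WN@(4,4): attacks (3,2) (2,3)
W attacks (4,2): no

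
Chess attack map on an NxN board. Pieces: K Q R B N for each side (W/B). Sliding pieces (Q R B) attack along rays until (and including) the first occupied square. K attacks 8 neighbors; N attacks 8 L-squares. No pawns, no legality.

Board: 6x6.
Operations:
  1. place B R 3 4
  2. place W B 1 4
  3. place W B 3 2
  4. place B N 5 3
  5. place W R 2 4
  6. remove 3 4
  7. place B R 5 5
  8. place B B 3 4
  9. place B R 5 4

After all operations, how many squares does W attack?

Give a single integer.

Op 1: place BR@(3,4)
Op 2: place WB@(1,4)
Op 3: place WB@(3,2)
Op 4: place BN@(5,3)
Op 5: place WR@(2,4)
Op 6: remove (3,4)
Op 7: place BR@(5,5)
Op 8: place BB@(3,4)
Op 9: place BR@(5,4)
Per-piece attacks for W:
  WB@(1,4): attacks (2,5) (2,3) (3,2) (0,5) (0,3) [ray(1,-1) blocked at (3,2)]
  WR@(2,4): attacks (2,5) (2,3) (2,2) (2,1) (2,0) (3,4) (1,4) [ray(1,0) blocked at (3,4); ray(-1,0) blocked at (1,4)]
  WB@(3,2): attacks (4,3) (5,4) (4,1) (5,0) (2,3) (1,4) (2,1) (1,0) [ray(1,1) blocked at (5,4); ray(-1,1) blocked at (1,4)]
Union (15 distinct): (0,3) (0,5) (1,0) (1,4) (2,0) (2,1) (2,2) (2,3) (2,5) (3,2) (3,4) (4,1) (4,3) (5,0) (5,4)

Answer: 15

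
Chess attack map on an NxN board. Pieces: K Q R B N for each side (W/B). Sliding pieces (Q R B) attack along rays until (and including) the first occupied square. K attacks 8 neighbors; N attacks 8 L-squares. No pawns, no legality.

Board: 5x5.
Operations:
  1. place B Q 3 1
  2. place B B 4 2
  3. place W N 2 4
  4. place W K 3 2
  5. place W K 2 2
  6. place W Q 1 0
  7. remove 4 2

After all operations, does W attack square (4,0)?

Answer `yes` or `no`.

Answer: yes

Derivation:
Op 1: place BQ@(3,1)
Op 2: place BB@(4,2)
Op 3: place WN@(2,4)
Op 4: place WK@(3,2)
Op 5: place WK@(2,2)
Op 6: place WQ@(1,0)
Op 7: remove (4,2)
Per-piece attacks for W:
  WQ@(1,0): attacks (1,1) (1,2) (1,3) (1,4) (2,0) (3,0) (4,0) (0,0) (2,1) (3,2) (0,1) [ray(1,1) blocked at (3,2)]
  WK@(2,2): attacks (2,3) (2,1) (3,2) (1,2) (3,3) (3,1) (1,3) (1,1)
  WN@(2,4): attacks (3,2) (4,3) (1,2) (0,3)
  WK@(3,2): attacks (3,3) (3,1) (4,2) (2,2) (4,3) (4,1) (2,3) (2,1)
W attacks (4,0): yes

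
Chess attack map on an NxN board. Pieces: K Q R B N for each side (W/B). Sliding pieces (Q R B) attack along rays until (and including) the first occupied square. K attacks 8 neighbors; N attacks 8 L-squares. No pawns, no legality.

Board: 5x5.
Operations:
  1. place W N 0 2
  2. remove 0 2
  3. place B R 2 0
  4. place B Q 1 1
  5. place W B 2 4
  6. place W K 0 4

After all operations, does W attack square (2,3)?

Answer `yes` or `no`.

Answer: no

Derivation:
Op 1: place WN@(0,2)
Op 2: remove (0,2)
Op 3: place BR@(2,0)
Op 4: place BQ@(1,1)
Op 5: place WB@(2,4)
Op 6: place WK@(0,4)
Per-piece attacks for W:
  WK@(0,4): attacks (0,3) (1,4) (1,3)
  WB@(2,4): attacks (3,3) (4,2) (1,3) (0,2)
W attacks (2,3): no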